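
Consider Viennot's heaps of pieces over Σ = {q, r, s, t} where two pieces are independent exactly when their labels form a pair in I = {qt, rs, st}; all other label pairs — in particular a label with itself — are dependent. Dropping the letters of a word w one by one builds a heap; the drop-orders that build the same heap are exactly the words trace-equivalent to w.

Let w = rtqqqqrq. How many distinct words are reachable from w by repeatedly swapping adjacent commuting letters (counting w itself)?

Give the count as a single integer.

#0=r has no predecessor
#1=t depends on [0:r]
#2=q depends on [0:r]
#3=q depends on [2:q]
#4=q depends on [3:q]
#5=q depends on [4:q]
#6=r depends on [1:t, 5:q]
#7=q depends on [6:r]
sources: [0:r]
N(rest) = Σ N(rest − s) over sources s of rest; N(one piece) = 1:
  size 1 → [7]=1
  size 2 → [6,7]=1
  size 3 → [1,6,7]=1  [5,6,7]=1
  size 4 → [1,5,6,7]=2  [4,5,6,7]=1
  size 5 → [1,4,5,6,7]=3  [3,4,5,6,7]=1
  size 6 → [1,3,4,5,6,7]=4  [2,3,4,5,6,7]=1
  first=0(r) contributes 5

5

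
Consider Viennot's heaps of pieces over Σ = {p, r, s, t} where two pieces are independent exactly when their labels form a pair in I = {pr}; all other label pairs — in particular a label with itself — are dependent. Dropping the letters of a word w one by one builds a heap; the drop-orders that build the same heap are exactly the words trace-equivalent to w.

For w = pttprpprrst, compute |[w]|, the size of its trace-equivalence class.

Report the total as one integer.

20

0(p) covers ∅
1(t) covers 0:p
2(t) covers 1:t
3(p) covers 2:t
4(r) covers 2:t
5(p) covers 3:p
6(p) covers 5:p
7(r) covers 4:r
8(r) covers 7:r
9(s) covers 6:p, 8:r
10(t) covers 9:s
floor of heap: 0:p
completions by unplaced set U, small U first (add the entries for U minus each lowest piece of U):
  |U|=1: {10}:1
  |U|=2: {9,10}:1
  |U|=3: {6,9,10}:1  {8,9,10}:1
  |U|=4: {5,6,9,10}:1  {6,8,9,10}:2  {7,8,9,10}:1
  |U|=5: {3,5,6,9,10}:1  {4,7,8,9,10}:1  {5,6,8,9,10}:3  {6,7,8,9,10}:3
  |U|=6: {3,5,6,8,9,10}:4  {4,6,7,8,9,10}:4  {5,6,7,8,9,10}:6
  |U|=7: {3,5,6,7,8,9,10}:10  {4,5,6,7,8,9,10}:10
  |U|=8: {3,4,5,6,7,8,9,10}:20
  |U|=9: {2,3,4,5,6,7,8,9,10}:20
  start at 0(p): 20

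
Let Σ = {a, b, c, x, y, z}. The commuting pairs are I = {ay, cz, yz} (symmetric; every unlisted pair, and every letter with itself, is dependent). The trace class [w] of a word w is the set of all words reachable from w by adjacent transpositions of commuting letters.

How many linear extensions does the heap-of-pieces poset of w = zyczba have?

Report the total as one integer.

0(z) covers ∅
1(y) covers ∅
2(c) covers 1:y
3(z) covers 0:z
4(b) covers 2:c, 3:z
5(a) covers 4:b
floor of heap: 0:z, 1:y
completions by unplaced set U, small U first (add the entries for U minus each lowest piece of U):
  |U|=1: {5}:1
  |U|=2: {4,5}:1
  |U|=3: {2,4,5}:1  {3,4,5}:1
  |U|=4: {0,3,4,5}:1  {1,2,4,5}:1  {2,3,4,5}:2
  start at 0(z): 3
  start at 1(y): 3
sum over floor = 6

6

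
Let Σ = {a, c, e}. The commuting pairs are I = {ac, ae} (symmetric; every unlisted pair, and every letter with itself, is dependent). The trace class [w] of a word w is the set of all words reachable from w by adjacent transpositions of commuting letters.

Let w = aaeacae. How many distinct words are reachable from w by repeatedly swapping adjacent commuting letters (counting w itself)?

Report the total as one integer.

35

#0=a has no predecessor
#1=a depends on [0:a]
#2=e has no predecessor
#3=a depends on [1:a]
#4=c depends on [2:e]
#5=a depends on [3:a]
#6=e depends on [4:c]
sources: [0:a, 2:e]
N(rest) = Σ N(rest − s) over sources s of rest; N(one piece) = 1:
  size 1 → [5]=1  [6]=1
  size 2 → [3,5]=1  [4,6]=1  [5,6]=2
  size 3 → [1,3,5]=1  [2,4,6]=1  [3,5,6]=3  [4,5,6]=3
  size 4 → [0,1,3,5]=1  [1,3,5,6]=4  [2,4,5,6]=4  [3,4,5,6]=6
  size 5 → [0,1,3,5,6]=5  [1,3,4,5,6]=10  [2,3,4,5,6]=10
  first=0(a) contributes 20
  first=2(e) contributes 15
|[w]| = 35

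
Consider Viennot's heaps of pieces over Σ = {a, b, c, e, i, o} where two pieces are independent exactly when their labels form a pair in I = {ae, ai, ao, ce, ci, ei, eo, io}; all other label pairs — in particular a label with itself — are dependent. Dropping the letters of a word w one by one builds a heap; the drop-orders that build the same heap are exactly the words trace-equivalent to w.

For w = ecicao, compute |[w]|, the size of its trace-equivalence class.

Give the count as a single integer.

60

piece 0:e — minimal
piece 1:c — minimal
piece 2:i — minimal
piece 3:c rests on {1:c}
piece 4:a rests on {3:c}
piece 5:o rests on {3:c}
minimal pieces: {0:e, 1:c, 2:i}
ways to finish when only these pieces remain (= sum over removing one remaining piece with nothing left below it):
  1 left: {0}→1  {2}→1  {4}→1  {5}→1
  2 left: {0,2}→2  {0,4}→2  {0,5}→2  {2,4}→2  {2,5}→2  {4,5}→2
  3 left: {0,2,4}→6  {0,2,5}→6  {0,4,5}→6  {2,4,5}→6  {3,4,5}→2
  4 left: {0,2,4,5}→24  {0,3,4,5}→8  {1,3,4,5}→2  {2,3,4,5}→8
  placing 0:e first → 10 extensions
  placing 1:c first → 40 extensions
  placing 2:i first → 10 extensions
total linear extensions = 60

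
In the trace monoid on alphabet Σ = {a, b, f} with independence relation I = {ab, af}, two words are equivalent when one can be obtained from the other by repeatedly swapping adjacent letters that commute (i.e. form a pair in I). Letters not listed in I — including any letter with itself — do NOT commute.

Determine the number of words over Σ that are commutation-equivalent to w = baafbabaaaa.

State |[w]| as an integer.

#0=b has no predecessor
#1=a has no predecessor
#2=a depends on [1:a]
#3=f depends on [0:b]
#4=b depends on [3:f]
#5=a depends on [2:a]
#6=b depends on [4:b]
#7=a depends on [5:a]
#8=a depends on [7:a]
#9=a depends on [8:a]
#10=a depends on [9:a]
sources: [0:b, 1:a]
N(rest) = Σ N(rest − s) over sources s of rest; N(one piece) = 1:
  size 1 → [6]=1  [10]=1
  size 2 → [4,6]=1  [6,10]=2  [9,10]=1
  size 3 → [3,4,6]=1  [4,6,10]=3  [6,9,10]=3  [8,9,10]=1
  size 4 → [0,3,4,6]=1  [3,4,6,10]=4  [4,6,9,10]=6  [6,8,9,10]=4  [7,8,9,10]=1
  size 5 → [0,3,4,6,10]=5  [3,4,6,9,10]=10  [4,6,8,9,10]=10  [5,7,8,9,10]=1  [6,7,8,9,10]=5
  size 6 → [0,3,4,6,9,10]=15  [2,5,7,8,9,10]=1  [3,4,6,8,9,10]=20  [4,6,7,8,9,10]=15  [5,6,7,8,9,10]=6
  size 7 → [0,3,4,6,8,9,10]=35  [1,2,5,7,8,9,10]=1  [2,5,6,7,8,9,10]=7  [3,4,6,7,8,9,10]=35  [4,5,6,7,8,9,10]=21
  size 8 → [0,3,4,6,7,8,9,10]=70  [1,2,5,6,7,8,9,10]=8  [2,4,5,6,7,8,9,10]=28  [3,4,5,6,7,8,9,10]=56
  size 9 → [0,3,4,5,6,7,8,9,10]=126  [1,2,4,5,6,7,8,9,10]=36  [2,3,4,5,6,7,8,9,10]=84
  first=0(b) contributes 120
  first=1(a) contributes 210
|[w]| = 330

330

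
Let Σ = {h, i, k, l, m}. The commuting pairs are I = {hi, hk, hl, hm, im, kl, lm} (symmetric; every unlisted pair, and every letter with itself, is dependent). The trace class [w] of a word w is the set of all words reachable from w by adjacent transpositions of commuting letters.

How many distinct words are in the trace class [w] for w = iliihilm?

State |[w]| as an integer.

drop 0:i onto floor
drop 1:l onto {0:i}
drop 2:i onto {1:l}
drop 3:i onto {2:i}
drop 4:h onto floor
drop 5:i onto {3:i}
drop 6:l onto {5:i}
drop 7:m onto floor
ground layer = {0:i, 4:h, 7:m}
drop-orders for the pieces not yet dropped (sum over which currently-grounded one goes next):
  1 to go: {4} 1  {6} 1  {7} 1
  2 to go: {4,6} 2  {4,7} 2  {5,6} 1  {6,7} 2
  3 to go: {3,5,6} 1  {4,5,6} 3  {4,6,7} 6  {5,6,7} 3
  4 to go: {2,3,5,6} 1  {3,4,5,6} 4  {3,5,6,7} 4  {4,5,6,7} 12
  5 to go: {1,2,3,5,6} 1  {2,3,4,5,6} 5  {2,3,5,6,7} 5  {3,4,5,6,7} 20
  6 to go: {0,1,2,3,5,6} 1  {1,2,3,4,5,6} 6  {1,2,3,5,6,7} 6  {2,3,4,5,6,7} 30
  if 0:i drops first: 42 orders
  if 4:h drops first: 7 orders
  if 7:m drops first: 7 orders
heap linearizations: 56

56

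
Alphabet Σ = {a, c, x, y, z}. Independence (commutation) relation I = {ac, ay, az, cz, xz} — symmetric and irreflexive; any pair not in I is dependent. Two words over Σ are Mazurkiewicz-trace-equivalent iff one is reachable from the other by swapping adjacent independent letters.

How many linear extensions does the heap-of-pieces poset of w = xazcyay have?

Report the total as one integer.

#0=x has no predecessor
#1=a depends on [0:x]
#2=z has no predecessor
#3=c depends on [0:x]
#4=y depends on [2:z, 3:c]
#5=a depends on [1:a]
#6=y depends on [4:y]
sources: [0:x, 2:z]
N(rest) = Σ N(rest − s) over sources s of rest; N(one piece) = 1:
  size 1 → [5]=1  [6]=1
  size 2 → [1,5]=1  [4,6]=1  [5,6]=2
  size 3 → [1,5,6]=3  [2,4,6]=1  [3,4,6]=1  [4,5,6]=3
  size 4 → [1,4,5,6]=6  [2,3,4,6]=2  [2,4,5,6]=4  [3,4,5,6]=4
  size 5 → [1,2,4,5,6]=10  [1,3,4,5,6]=10  [2,3,4,5,6]=10
  first=0(x) contributes 30
  first=2(z) contributes 10
|[w]| = 40

40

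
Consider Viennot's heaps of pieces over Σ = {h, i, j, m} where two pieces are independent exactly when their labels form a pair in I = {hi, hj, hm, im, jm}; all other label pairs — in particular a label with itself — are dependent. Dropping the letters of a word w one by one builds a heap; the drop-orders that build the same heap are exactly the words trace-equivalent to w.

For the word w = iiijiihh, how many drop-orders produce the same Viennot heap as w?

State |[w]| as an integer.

28

piece 0:i — minimal
piece 1:i rests on {0:i}
piece 2:i rests on {1:i}
piece 3:j rests on {2:i}
piece 4:i rests on {3:j}
piece 5:i rests on {4:i}
piece 6:h — minimal
piece 7:h rests on {6:h}
minimal pieces: {0:i, 6:h}
ways to finish when only these pieces remain (= sum over removing one remaining piece with nothing left below it):
  1 left: {5}→1  {7}→1
  2 left: {4,5}→1  {5,7}→2  {6,7}→1
  3 left: {3,4,5}→1  {4,5,7}→3  {5,6,7}→3
  4 left: {2,3,4,5}→1  {3,4,5,7}→4  {4,5,6,7}→6
  5 left: {1,2,3,4,5}→1  {2,3,4,5,7}→5  {3,4,5,6,7}→10
  6 left: {0,1,2,3,4,5}→1  {1,2,3,4,5,7}→6  {2,3,4,5,6,7}→15
  placing 0:i first → 21 extensions
  placing 6:h first → 7 extensions
total linear extensions = 28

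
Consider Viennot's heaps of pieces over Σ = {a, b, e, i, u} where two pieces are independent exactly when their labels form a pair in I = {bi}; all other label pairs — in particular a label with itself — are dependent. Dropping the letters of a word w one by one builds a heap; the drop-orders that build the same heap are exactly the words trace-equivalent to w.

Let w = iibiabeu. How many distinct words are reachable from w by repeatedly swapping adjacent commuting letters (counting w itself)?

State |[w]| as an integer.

4

drop 0:i onto floor
drop 1:i onto {0:i}
drop 2:b onto floor
drop 3:i onto {1:i}
drop 4:a onto {2:b, 3:i}
drop 5:b onto {4:a}
drop 6:e onto {5:b}
drop 7:u onto {6:e}
ground layer = {0:i, 2:b}
drop-orders for the pieces not yet dropped (sum over which currently-grounded one goes next):
  1 to go: {7} 1
  2 to go: {6,7} 1
  3 to go: {5,6,7} 1
  4 to go: {4,5,6,7} 1
  5 to go: {2,4,5,6,7} 1  {3,4,5,6,7} 1
  6 to go: {1,3,4,5,6,7} 1  {2,3,4,5,6,7} 2
  if 0:i drops first: 3 orders
  if 2:b drops first: 1 orders
heap linearizations: 4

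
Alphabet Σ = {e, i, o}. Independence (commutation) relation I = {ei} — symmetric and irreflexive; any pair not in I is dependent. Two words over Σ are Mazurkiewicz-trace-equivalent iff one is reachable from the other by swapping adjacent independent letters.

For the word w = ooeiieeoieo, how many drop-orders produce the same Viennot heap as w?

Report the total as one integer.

0(o) covers ∅
1(o) covers 0:o
2(e) covers 1:o
3(i) covers 1:o
4(i) covers 3:i
5(e) covers 2:e
6(e) covers 5:e
7(o) covers 4:i, 6:e
8(i) covers 7:o
9(e) covers 7:o
10(o) covers 8:i, 9:e
floor of heap: 0:o
completions by unplaced set U, small U first (add the entries for U minus each lowest piece of U):
  |U|=1: {10}:1
  |U|=2: {8,10}:1  {9,10}:1
  |U|=3: {8,9,10}:2
  |U|=4: {7,8,9,10}:2
  |U|=5: {4,7,8,9,10}:2  {6,7,8,9,10}:2
  |U|=6: {3,4,7,8,9,10}:2  {4,6,7,8,9,10}:4  {5,6,7,8,9,10}:2
  |U|=7: {2,5,6,7,8,9,10}:2  {3,4,6,7,8,9,10}:6  {4,5,6,7,8,9,10}:6
  |U|=8: {2,4,5,6,7,8,9,10}:8  {3,4,5,6,7,8,9,10}:12
  |U|=9: {2,3,4,5,6,7,8,9,10}:20
  start at 0(o): 20

20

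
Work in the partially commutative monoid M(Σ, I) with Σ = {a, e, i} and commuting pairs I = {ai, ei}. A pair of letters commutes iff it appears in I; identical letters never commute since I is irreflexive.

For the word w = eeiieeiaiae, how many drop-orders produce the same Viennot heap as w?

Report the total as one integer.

#0=e has no predecessor
#1=e depends on [0:e]
#2=i has no predecessor
#3=i depends on [2:i]
#4=e depends on [1:e]
#5=e depends on [4:e]
#6=i depends on [3:i]
#7=a depends on [5:e]
#8=i depends on [6:i]
#9=a depends on [7:a]
#10=e depends on [9:a]
sources: [0:e, 2:i]
N(rest) = Σ N(rest − s) over sources s of rest; N(one piece) = 1:
  size 1 → [8]=1  [10]=1
  size 2 → [6,8]=1  [8,10]=2  [9,10]=1
  size 3 → [3,6,8]=1  [6,8,10]=3  [7,9,10]=1  [8,9,10]=3
  size 4 → [2,3,6,8]=1  [3,6,8,10]=4  [5,7,9,10]=1  [6,8,9,10]=6  [7,8,9,10]=4
  size 5 → [2,3,6,8,10]=5  [3,6,8,9,10]=10  [4,5,7,9,10]=1  [5,7,8,9,10]=5  [6,7,8,9,10]=10
  size 6 → [1,4,5,7,9,10]=1  [2,3,6,8,9,10]=15  [3,6,7,8,9,10]=20  [4,5,7,8,9,10]=6  [5,6,7,8,9,10]=15
  size 7 → [0,1,4,5,7,9,10]=1  [1,4,5,7,8,9,10]=7  [2,3,6,7,8,9,10]=35  [3,5,6,7,8,9,10]=35  [4,5,6,7,8,9,10]=21
  size 8 → [0,1,4,5,7,8,9,10]=8  [1,4,5,6,7,8,9,10]=28  [2,3,5,6,7,8,9,10]=70  [3,4,5,6,7,8,9,10]=56
  size 9 → [0,1,4,5,6,7,8,9,10]=36  [1,3,4,5,6,7,8,9,10]=84  [2,3,4,5,6,7,8,9,10]=126
  first=0(e) contributes 210
  first=2(i) contributes 120
|[w]| = 330

330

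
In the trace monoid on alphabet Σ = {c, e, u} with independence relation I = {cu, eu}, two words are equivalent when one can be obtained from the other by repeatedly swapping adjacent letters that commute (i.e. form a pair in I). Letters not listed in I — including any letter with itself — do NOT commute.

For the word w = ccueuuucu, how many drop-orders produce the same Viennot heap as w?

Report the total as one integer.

piece 0:c — minimal
piece 1:c rests on {0:c}
piece 2:u — minimal
piece 3:e rests on {1:c}
piece 4:u rests on {2:u}
piece 5:u rests on {4:u}
piece 6:u rests on {5:u}
piece 7:c rests on {3:e}
piece 8:u rests on {6:u}
minimal pieces: {0:c, 2:u}
ways to finish when only these pieces remain (= sum over removing one remaining piece with nothing left below it):
  1 left: {7}→1  {8}→1
  2 left: {3,7}→1  {6,8}→1  {7,8}→2
  3 left: {1,3,7}→1  {3,7,8}→3  {5,6,8}→1  {6,7,8}→3
  4 left: {0,1,3,7}→1  {1,3,7,8}→4  {3,6,7,8}→6  {4,5,6,8}→1  {5,6,7,8}→4
  5 left: {0,1,3,7,8}→5  {1,3,6,7,8}→10  {2,4,5,6,8}→1  {3,5,6,7,8}→10  {4,5,6,7,8}→5
  6 left: {0,1,3,6,7,8}→15  {1,3,5,6,7,8}→20  {2,4,5,6,7,8}→6  {3,4,5,6,7,8}→15
  7 left: {0,1,3,5,6,7,8}→35  {1,3,4,5,6,7,8}→35  {2,3,4,5,6,7,8}→21
  placing 0:c first → 56 extensions
  placing 2:u first → 70 extensions
total linear extensions = 126

126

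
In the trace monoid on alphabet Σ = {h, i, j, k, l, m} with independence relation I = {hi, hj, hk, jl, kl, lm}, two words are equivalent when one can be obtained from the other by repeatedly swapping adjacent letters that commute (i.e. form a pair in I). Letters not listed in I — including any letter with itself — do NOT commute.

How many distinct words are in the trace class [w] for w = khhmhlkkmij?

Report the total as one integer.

27

piece 0:k — minimal
piece 1:h — minimal
piece 2:h rests on {1:h}
piece 3:m rests on {0:k, 2:h}
piece 4:h rests on {3:m}
piece 5:l rests on {4:h}
piece 6:k rests on {3:m}
piece 7:k rests on {6:k}
piece 8:m rests on {4:h, 7:k}
piece 9:i rests on {5:l, 8:m}
piece 10:j rests on {9:i}
minimal pieces: {0:k, 1:h}
ways to finish when only these pieces remain (= sum over removing one remaining piece with nothing left below it):
  1 left: {10}→1
  2 left: {9,10}→1
  3 left: {5,9,10}→1  {8,9,10}→1
  4 left: {5,8,9,10}→2  {7,8,9,10}→1
  5 left: {4,5,8,9,10}→2  {5,7,8,9,10}→3  {6,7,8,9,10}→1
  6 left: {4,5,7,8,9,10}→5  {5,6,7,8,9,10}→4
  7 left: {4,5,6,7,8,9,10}→9
  8 left: {3,4,5,6,7,8,9,10}→9
  9 left: {0,3,4,5,6,7,8,9,10}→9  {2,3,4,5,6,7,8,9,10}→9
  placing 0:k first → 9 extensions
  placing 1:h first → 18 extensions
total linear extensions = 27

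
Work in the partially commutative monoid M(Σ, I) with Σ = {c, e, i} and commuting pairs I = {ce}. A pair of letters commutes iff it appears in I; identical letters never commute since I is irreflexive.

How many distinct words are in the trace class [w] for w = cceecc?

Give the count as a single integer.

15

piece 0:c — minimal
piece 1:c rests on {0:c}
piece 2:e — minimal
piece 3:e rests on {2:e}
piece 4:c rests on {1:c}
piece 5:c rests on {4:c}
minimal pieces: {0:c, 2:e}
ways to finish when only these pieces remain (= sum over removing one remaining piece with nothing left below it):
  1 left: {3}→1  {5}→1
  2 left: {2,3}→1  {3,5}→2  {4,5}→1
  3 left: {1,4,5}→1  {2,3,5}→3  {3,4,5}→3
  4 left: {0,1,4,5}→1  {1,3,4,5}→4  {2,3,4,5}→6
  placing 0:c first → 10 extensions
  placing 2:e first → 5 extensions
total linear extensions = 15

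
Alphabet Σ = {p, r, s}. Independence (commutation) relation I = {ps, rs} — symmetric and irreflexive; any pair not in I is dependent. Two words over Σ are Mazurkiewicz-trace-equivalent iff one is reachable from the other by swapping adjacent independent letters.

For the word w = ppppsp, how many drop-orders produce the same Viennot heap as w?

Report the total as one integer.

#0=p has no predecessor
#1=p depends on [0:p]
#2=p depends on [1:p]
#3=p depends on [2:p]
#4=s has no predecessor
#5=p depends on [3:p]
sources: [0:p, 4:s]
N(rest) = Σ N(rest − s) over sources s of rest; N(one piece) = 1:
  size 1 → [4]=1  [5]=1
  size 2 → [3,5]=1  [4,5]=2
  size 3 → [2,3,5]=1  [3,4,5]=3
  size 4 → [1,2,3,5]=1  [2,3,4,5]=4
  first=0(p) contributes 5
  first=4(s) contributes 1
|[w]| = 6

6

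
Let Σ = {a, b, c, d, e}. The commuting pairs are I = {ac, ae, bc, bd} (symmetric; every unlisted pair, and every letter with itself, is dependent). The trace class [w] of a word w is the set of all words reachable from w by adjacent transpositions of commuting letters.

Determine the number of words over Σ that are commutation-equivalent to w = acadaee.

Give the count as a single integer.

piece 0:a — minimal
piece 1:c — minimal
piece 2:a rests on {0:a}
piece 3:d rests on {1:c, 2:a}
piece 4:a rests on {3:d}
piece 5:e rests on {3:d}
piece 6:e rests on {5:e}
minimal pieces: {0:a, 1:c}
ways to finish when only these pieces remain (= sum over removing one remaining piece with nothing left below it):
  1 left: {4}→1  {6}→1
  2 left: {4,6}→2  {5,6}→1
  3 left: {4,5,6}→3
  4 left: {3,4,5,6}→3
  5 left: {1,3,4,5,6}→3  {2,3,4,5,6}→3
  placing 0:a first → 6 extensions
  placing 1:c first → 3 extensions
total linear extensions = 9

9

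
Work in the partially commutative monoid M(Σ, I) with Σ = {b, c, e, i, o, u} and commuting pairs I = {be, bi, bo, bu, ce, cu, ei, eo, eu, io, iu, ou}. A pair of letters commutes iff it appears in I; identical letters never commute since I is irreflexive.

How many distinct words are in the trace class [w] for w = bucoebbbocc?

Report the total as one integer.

1100

#0=b has no predecessor
#1=u has no predecessor
#2=c depends on [0:b]
#3=o depends on [2:c]
#4=e has no predecessor
#5=b depends on [2:c]
#6=b depends on [5:b]
#7=b depends on [6:b]
#8=o depends on [3:o]
#9=c depends on [7:b, 8:o]
#10=c depends on [9:c]
sources: [0:b, 1:u, 4:e]
N(rest) = Σ N(rest − s) over sources s of rest; N(one piece) = 1:
  size 1 → [1]=1  [4]=1  [10]=1
  size 2 → [1,4]=2  [1,10]=2  [4,10]=2  [9,10]=1
  size 3 → [1,4,10]=6  [1,9,10]=3  [4,9,10]=3  [7,9,10]=1  [8,9,10]=1
  size 4 → [1,4,9,10]=12  [1,7,9,10]=4  [1,8,9,10]=4  [3,8,9,10]=1  [4,7,9,10]=4  [4,8,9,10]=4  [6,7,9,10]=1  [7,8,9,10]=2
  size 5 → [1,3,8,9,10]=5  [1,4,7,9,10]=20  [1,4,8,9,10]=20  [1,6,7,9,10]=5  [1,7,8,9,10]=10  [3,4,8,9,10]=5  [3,7,8,9,10]=3  [4,6,7,9,10]=5  [4,7,8,9,10]=10  [5,6,7,9,10]=1  [6,7,8,9,10]=3
  size 6 → [1,3,4,8,9,10]=30  [1,3,7,8,9,10]=18  [1,4,6,7,9,10]=30  [1,4,7,8,9,10]=60  [1,5,6,7,9,10]=6  [1,6,7,8,9,10]=18  [3,4,7,8,9,10]=18  [3,6,7,8,9,10]=6  [4,5,6,7,9,10]=6  [4,6,7,8,9,10]=18  [5,6,7,8,9,10]=4
  size 7 → [1,3,4,7,8,9,10]=126  [1,3,6,7,8,9,10]=42  [1,4,5,6,7,9,10]=42  [1,4,6,7,8,9,10]=126  [1,5,6,7,8,9,10]=28  [3,4,6,7,8,9,10]=42  [3,5,6,7,8,9,10]=10  [4,5,6,7,8,9,10]=28
  size 8 → [1,3,4,6,7,8,9,10]=336  [1,3,5,6,7,8,9,10]=80  [1,4,5,6,7,8,9,10]=224  [2,3,5,6,7,8,9,10]=10  [3,4,5,6,7,8,9,10]=80
  size 9 → [0,2,3,5,6,7,8,9,10]=10  [1,2,3,5,6,7,8,9,10]=90  [1,3,4,5,6,7,8,9,10]=720  [2,3,4,5,6,7,8,9,10]=90
  first=0(b) contributes 900
  first=1(u) contributes 100
  first=4(e) contributes 100
|[w]| = 1100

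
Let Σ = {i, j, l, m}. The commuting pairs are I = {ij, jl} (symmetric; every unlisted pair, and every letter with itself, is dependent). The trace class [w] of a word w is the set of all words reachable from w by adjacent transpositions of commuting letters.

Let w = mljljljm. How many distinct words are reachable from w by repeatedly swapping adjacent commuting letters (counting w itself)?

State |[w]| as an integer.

20

#0=m has no predecessor
#1=l depends on [0:m]
#2=j depends on [0:m]
#3=l depends on [1:l]
#4=j depends on [2:j]
#5=l depends on [3:l]
#6=j depends on [4:j]
#7=m depends on [5:l, 6:j]
sources: [0:m]
N(rest) = Σ N(rest − s) over sources s of rest; N(one piece) = 1:
  size 1 → [7]=1
  size 2 → [5,7]=1  [6,7]=1
  size 3 → [3,5,7]=1  [4,6,7]=1  [5,6,7]=2
  size 4 → [1,3,5,7]=1  [2,4,6,7]=1  [3,5,6,7]=3  [4,5,6,7]=3
  size 5 → [1,3,5,6,7]=4  [2,4,5,6,7]=4  [3,4,5,6,7]=6
  size 6 → [1,3,4,5,6,7]=10  [2,3,4,5,6,7]=10
  first=0(m) contributes 20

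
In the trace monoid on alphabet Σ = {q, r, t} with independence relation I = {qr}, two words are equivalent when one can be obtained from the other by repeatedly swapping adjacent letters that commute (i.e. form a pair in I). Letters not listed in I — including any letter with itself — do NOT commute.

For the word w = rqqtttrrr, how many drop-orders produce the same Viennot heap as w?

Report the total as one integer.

piece 0:r — minimal
piece 1:q — minimal
piece 2:q rests on {1:q}
piece 3:t rests on {0:r, 2:q}
piece 4:t rests on {3:t}
piece 5:t rests on {4:t}
piece 6:r rests on {5:t}
piece 7:r rests on {6:r}
piece 8:r rests on {7:r}
minimal pieces: {0:r, 1:q}
ways to finish when only these pieces remain (= sum over removing one remaining piece with nothing left below it):
  1 left: {8}→1
  2 left: {7,8}→1
  3 left: {6,7,8}→1
  4 left: {5,6,7,8}→1
  5 left: {4,5,6,7,8}→1
  6 left: {3,4,5,6,7,8}→1
  7 left: {0,3,4,5,6,7,8}→1  {2,3,4,5,6,7,8}→1
  placing 0:r first → 1 extensions
  placing 1:q first → 2 extensions
total linear extensions = 3

3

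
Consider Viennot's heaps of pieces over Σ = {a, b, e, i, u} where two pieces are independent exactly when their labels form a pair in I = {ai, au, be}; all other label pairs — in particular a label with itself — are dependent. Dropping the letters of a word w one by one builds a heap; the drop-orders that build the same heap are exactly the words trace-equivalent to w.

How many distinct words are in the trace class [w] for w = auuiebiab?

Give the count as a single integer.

drop 0:a onto floor
drop 1:u onto floor
drop 2:u onto {1:u}
drop 3:i onto {2:u}
drop 4:e onto {0:a, 3:i}
drop 5:b onto {0:a, 3:i}
drop 6:i onto {4:e, 5:b}
drop 7:a onto {4:e, 5:b}
drop 8:b onto {6:i, 7:a}
ground layer = {0:a, 1:u}
drop-orders for the pieces not yet dropped (sum over which currently-grounded one goes next):
  1 to go: {8} 1
  2 to go: {6,8} 1  {7,8} 1
  3 to go: {6,7,8} 2
  4 to go: {4,6,7,8} 2  {5,6,7,8} 2
  5 to go: {4,5,6,7,8} 4
  6 to go: {0,4,5,6,7,8} 4  {3,4,5,6,7,8} 4
  7 to go: {0,3,4,5,6,7,8} 8  {2,3,4,5,6,7,8} 4
  if 0:a drops first: 4 orders
  if 1:u drops first: 12 orders
heap linearizations: 16

16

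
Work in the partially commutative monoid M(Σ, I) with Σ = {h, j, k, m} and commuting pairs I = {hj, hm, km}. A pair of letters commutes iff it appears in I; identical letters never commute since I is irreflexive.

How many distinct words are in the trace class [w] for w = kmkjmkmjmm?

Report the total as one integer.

piece 0:k — minimal
piece 1:m — minimal
piece 2:k rests on {0:k}
piece 3:j rests on {1:m, 2:k}
piece 4:m rests on {3:j}
piece 5:k rests on {3:j}
piece 6:m rests on {4:m}
piece 7:j rests on {5:k, 6:m}
piece 8:m rests on {7:j}
piece 9:m rests on {8:m}
minimal pieces: {0:k, 1:m}
ways to finish when only these pieces remain (= sum over removing one remaining piece with nothing left below it):
  1 left: {9}→1
  2 left: {8,9}→1
  3 left: {7,8,9}→1
  4 left: {5,7,8,9}→1  {6,7,8,9}→1
  5 left: {4,6,7,8,9}→1  {5,6,7,8,9}→2
  6 left: {4,5,6,7,8,9}→3
  7 left: {3,4,5,6,7,8,9}→3
  8 left: {1,3,4,5,6,7,8,9}→3  {2,3,4,5,6,7,8,9}→3
  placing 0:k first → 6 extensions
  placing 1:m first → 3 extensions
total linear extensions = 9

9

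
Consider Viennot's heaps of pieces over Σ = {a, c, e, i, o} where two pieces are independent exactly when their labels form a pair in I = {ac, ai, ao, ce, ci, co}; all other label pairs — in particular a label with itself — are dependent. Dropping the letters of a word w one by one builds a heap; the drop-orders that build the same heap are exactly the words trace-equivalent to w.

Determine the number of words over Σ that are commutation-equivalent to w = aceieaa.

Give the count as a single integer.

#0=a has no predecessor
#1=c has no predecessor
#2=e depends on [0:a]
#3=i depends on [2:e]
#4=e depends on [3:i]
#5=a depends on [4:e]
#6=a depends on [5:a]
sources: [0:a, 1:c]
N(rest) = Σ N(rest − s) over sources s of rest; N(one piece) = 1:
  size 1 → [1]=1  [6]=1
  size 2 → [1,6]=2  [5,6]=1
  size 3 → [1,5,6]=3  [4,5,6]=1
  size 4 → [1,4,5,6]=4  [3,4,5,6]=1
  size 5 → [1,3,4,5,6]=5  [2,3,4,5,6]=1
  first=0(a) contributes 6
  first=1(c) contributes 1
|[w]| = 7

7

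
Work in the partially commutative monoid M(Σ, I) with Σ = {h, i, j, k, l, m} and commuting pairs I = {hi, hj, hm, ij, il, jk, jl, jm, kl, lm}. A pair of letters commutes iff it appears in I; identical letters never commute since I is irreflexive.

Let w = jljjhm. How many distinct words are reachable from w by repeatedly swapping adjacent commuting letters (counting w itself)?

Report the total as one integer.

0(j) covers ∅
1(l) covers ∅
2(j) covers 0:j
3(j) covers 2:j
4(h) covers 1:l
5(m) covers ∅
floor of heap: 0:j, 1:l, 5:m
completions by unplaced set U, small U first (add the entries for U minus each lowest piece of U):
  |U|=1: {3}:1  {4}:1  {5}:1
  |U|=2: {1,4}:1  {2,3}:1  {3,4}:2  {3,5}:2  {4,5}:2
  |U|=3: {0,2,3}:1  {1,3,4}:3  {1,4,5}:3  {2,3,4}:3  {2,3,5}:3  {3,4,5}:6
  |U|=4: {0,2,3,4}:4  {0,2,3,5}:4  {1,2,3,4}:6  {1,3,4,5}:12  {2,3,4,5}:12
  start at 0(j): 30
  start at 1(l): 20
  start at 5(m): 10
sum over floor = 60

60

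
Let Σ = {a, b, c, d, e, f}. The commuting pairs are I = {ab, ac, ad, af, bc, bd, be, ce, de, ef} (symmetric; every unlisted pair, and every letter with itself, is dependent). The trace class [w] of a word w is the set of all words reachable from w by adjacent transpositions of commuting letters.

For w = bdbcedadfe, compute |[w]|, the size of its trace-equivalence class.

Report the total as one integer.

1800

drop 0:b onto floor
drop 1:d onto floor
drop 2:b onto {0:b}
drop 3:c onto {1:d}
drop 4:e onto floor
drop 5:d onto {3:c}
drop 6:a onto {4:e}
drop 7:d onto {5:d}
drop 8:f onto {2:b, 7:d}
drop 9:e onto {6:a}
ground layer = {0:b, 1:d, 4:e}
drop-orders for the pieces not yet dropped (sum over which currently-grounded one goes next):
  1 to go: {8} 1  {9} 1
  2 to go: {2,8} 1  {6,9} 1  {7,8} 1  {8,9} 2
  3 to go: {0,2,8} 1  {2,7,8} 2  {2,8,9} 3  {4,6,9} 1  {5,7,8} 1  {6,8,9} 3  {7,8,9} 3
  4 to go: {0,2,7,8} 3  {0,2,8,9} 4  {2,5,7,8} 3  {2,6,8,9} 6  {2,7,8,9} 8  {3,5,7,8} 1  {4,6,8,9} 4  {5,7,8,9} 4  {6,7,8,9} 6
  5 to go: {0,2,5,7,8} 6  {0,2,6,8,9} 10  {0,2,7,8,9} 15  {1,3,5,7,8} 1  {2,3,5,7,8} 4  {2,4,6,8,9} 10  {2,5,7,8,9} 15  {2,6,7,8,9} 20  {3,5,7,8,9} 5  {4,6,7,8,9} 10  {5,6,7,8,9} 10
  6 to go: {0,2,3,5,7,8} 10  {0,2,4,6,8,9} 20  {0,2,5,7,8,9} 36  {0,2,6,7,8,9} 45  {1,2,3,5,7,8} 5  {1,3,5,7,8,9} 6  {2,3,5,7,8,9} 24  {2,4,6,7,8,9} 40  {2,5,6,7,8,9} 45  {3,5,6,7,8,9} 15  {4,5,6,7,8,9} 20
  7 to go: {0,1,2,3,5,7,8} 15  {0,2,3,5,7,8,9} 70  {0,2,4,6,7,8,9} 105  {0,2,5,6,7,8,9} 126  {1,2,3,5,7,8,9} 35  {1,3,5,6,7,8,9} 21  {2,3,5,6,7,8,9} 84  {2,4,5,6,7,8,9} 105  {3,4,5,6,7,8,9} 35
  8 to go: {0,1,2,3,5,7,8,9} 120  {0,2,3,5,6,7,8,9} 280  {0,2,4,5,6,7,8,9} 336  {1,2,3,5,6,7,8,9} 140  {1,3,4,5,6,7,8,9} 56  {2,3,4,5,6,7,8,9} 224
  if 0:b drops first: 420 orders
  if 1:d drops first: 840 orders
  if 4:e drops first: 540 orders
heap linearizations: 1800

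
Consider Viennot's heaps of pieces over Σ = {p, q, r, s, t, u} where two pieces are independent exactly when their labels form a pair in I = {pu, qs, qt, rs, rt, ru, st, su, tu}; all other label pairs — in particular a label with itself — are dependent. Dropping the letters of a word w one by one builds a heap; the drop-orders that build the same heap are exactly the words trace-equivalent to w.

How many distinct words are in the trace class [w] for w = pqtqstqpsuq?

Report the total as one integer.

piece 0:p — minimal
piece 1:q rests on {0:p}
piece 2:t rests on {0:p}
piece 3:q rests on {1:q}
piece 4:s rests on {0:p}
piece 5:t rests on {2:t}
piece 6:q rests on {3:q}
piece 7:p rests on {4:s, 5:t, 6:q}
piece 8:s rests on {7:p}
piece 9:u rests on {6:q}
piece 10:q rests on {7:p, 9:u}
minimal pieces: {0:p}
ways to finish when only these pieces remain (= sum over removing one remaining piece with nothing left below it):
  1 left: {8}→1  {10}→1
  2 left: {8,10}→2  {9,10}→1
  3 left: {7,8,10}→2  {8,9,10}→3
  4 left: {4,7,8,10}→2  {5,7,8,10}→2  {7,8,9,10}→5
  5 left: {2,5,7,8,10}→2  {4,5,7,8,10}→4  {4,7,8,9,10}→7  {5,7,8,9,10}→7  {6,7,8,9,10}→5
  6 left: {2,4,5,7,8,10}→6  {2,5,7,8,9,10}→9  {3,6,7,8,9,10}→5  {4,5,7,8,9,10}→18  {4,6,7,8,9,10}→12  {5,6,7,8,9,10}→12
  7 left: {1,3,6,7,8,9,10}→5  {2,4,5,7,8,9,10}→33  {2,5,6,7,8,9,10}→21  {3,4,6,7,8,9,10}→17  {3,5,6,7,8,9,10}→17  {4,5,6,7,8,9,10}→42
  8 left: {1,3,4,6,7,8,9,10}→22  {1,3,5,6,7,8,9,10}→22  {2,3,5,6,7,8,9,10}→38  {2,4,5,6,7,8,9,10}→96  {3,4,5,6,7,8,9,10}→76
  9 left: {1,2,3,5,6,7,8,9,10}→60  {1,3,4,5,6,7,8,9,10}→120  {2,3,4,5,6,7,8,9,10}→210
  placing 0:p first → 390 extensions

390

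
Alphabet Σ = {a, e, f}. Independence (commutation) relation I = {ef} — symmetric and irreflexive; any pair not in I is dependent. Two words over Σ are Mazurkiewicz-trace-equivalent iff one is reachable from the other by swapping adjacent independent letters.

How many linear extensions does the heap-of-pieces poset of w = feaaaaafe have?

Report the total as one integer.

piece 0:f — minimal
piece 1:e — minimal
piece 2:a rests on {0:f, 1:e}
piece 3:a rests on {2:a}
piece 4:a rests on {3:a}
piece 5:a rests on {4:a}
piece 6:a rests on {5:a}
piece 7:f rests on {6:a}
piece 8:e rests on {6:a}
minimal pieces: {0:f, 1:e}
ways to finish when only these pieces remain (= sum over removing one remaining piece with nothing left below it):
  1 left: {7}→1  {8}→1
  2 left: {7,8}→2
  3 left: {6,7,8}→2
  4 left: {5,6,7,8}→2
  5 left: {4,5,6,7,8}→2
  6 left: {3,4,5,6,7,8}→2
  7 left: {2,3,4,5,6,7,8}→2
  placing 0:f first → 2 extensions
  placing 1:e first → 2 extensions
total linear extensions = 4

4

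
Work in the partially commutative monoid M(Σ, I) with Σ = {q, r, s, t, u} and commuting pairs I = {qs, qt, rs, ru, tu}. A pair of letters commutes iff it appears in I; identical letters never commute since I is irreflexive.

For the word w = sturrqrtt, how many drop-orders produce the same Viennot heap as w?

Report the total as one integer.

4

piece 0:s — minimal
piece 1:t rests on {0:s}
piece 2:u rests on {0:s}
piece 3:r rests on {1:t}
piece 4:r rests on {3:r}
piece 5:q rests on {2:u, 4:r}
piece 6:r rests on {5:q}
piece 7:t rests on {6:r}
piece 8:t rests on {7:t}
minimal pieces: {0:s}
ways to finish when only these pieces remain (= sum over removing one remaining piece with nothing left below it):
  1 left: {8}→1
  2 left: {7,8}→1
  3 left: {6,7,8}→1
  4 left: {5,6,7,8}→1
  5 left: {2,5,6,7,8}→1  {4,5,6,7,8}→1
  6 left: {2,4,5,6,7,8}→2  {3,4,5,6,7,8}→1
  7 left: {1,3,4,5,6,7,8}→1  {2,3,4,5,6,7,8}→3
  placing 0:s first → 4 extensions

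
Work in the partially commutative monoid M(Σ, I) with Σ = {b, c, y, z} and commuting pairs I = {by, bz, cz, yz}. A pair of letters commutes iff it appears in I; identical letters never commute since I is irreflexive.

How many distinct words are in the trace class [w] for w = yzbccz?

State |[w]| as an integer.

#0=y has no predecessor
#1=z has no predecessor
#2=b has no predecessor
#3=c depends on [0:y, 2:b]
#4=c depends on [3:c]
#5=z depends on [1:z]
sources: [0:y, 1:z, 2:b]
N(rest) = Σ N(rest − s) over sources s of rest; N(one piece) = 1:
  size 1 → [4]=1  [5]=1
  size 2 → [1,5]=1  [3,4]=1  [4,5]=2
  size 3 → [0,3,4]=1  [1,4,5]=3  [2,3,4]=1  [3,4,5]=3
  size 4 → [0,2,3,4]=2  [0,3,4,5]=4  [1,3,4,5]=6  [2,3,4,5]=4
  first=0(y) contributes 10
  first=1(z) contributes 10
  first=2(b) contributes 10
|[w]| = 30

30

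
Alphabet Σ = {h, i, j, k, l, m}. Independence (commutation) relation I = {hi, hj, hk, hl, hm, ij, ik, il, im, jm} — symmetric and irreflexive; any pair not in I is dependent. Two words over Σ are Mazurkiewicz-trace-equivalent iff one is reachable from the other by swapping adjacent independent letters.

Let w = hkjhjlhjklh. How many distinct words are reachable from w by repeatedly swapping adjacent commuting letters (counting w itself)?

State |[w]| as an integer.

330

drop 0:h onto floor
drop 1:k onto floor
drop 2:j onto {1:k}
drop 3:h onto {0:h}
drop 4:j onto {2:j}
drop 5:l onto {4:j}
drop 6:h onto {3:h}
drop 7:j onto {5:l}
drop 8:k onto {7:j}
drop 9:l onto {8:k}
drop 10:h onto {6:h}
ground layer = {0:h, 1:k}
drop-orders for the pieces not yet dropped (sum over which currently-grounded one goes next):
  1 to go: {9} 1  {10} 1
  2 to go: {6,10} 1  {8,9} 1  {9,10} 2
  3 to go: {3,6,10} 1  {6,9,10} 3  {7,8,9} 1  {8,9,10} 3
  4 to go: {0,3,6,10} 1  {3,6,9,10} 4  {5,7,8,9} 1  {6,8,9,10} 6  {7,8,9,10} 4
  5 to go: {0,3,6,9,10} 5  {3,6,8,9,10} 10  {4,5,7,8,9} 1  {5,7,8,9,10} 5  {6,7,8,9,10} 10
  6 to go: {0,3,6,8,9,10} 15  {2,4,5,7,8,9} 1  {3,6,7,8,9,10} 20  {4,5,7,8,9,10} 6  {5,6,7,8,9,10} 15
  7 to go: {0,3,6,7,8,9,10} 35  {1,2,4,5,7,8,9} 1  {2,4,5,7,8,9,10} 7  {3,5,6,7,8,9,10} 35  {4,5,6,7,8,9,10} 21
  8 to go: {0,3,5,6,7,8,9,10} 70  {1,2,4,5,7,8,9,10} 8  {2,4,5,6,7,8,9,10} 28  {3,4,5,6,7,8,9,10} 56
  9 to go: {0,3,4,5,6,7,8,9,10} 126  {1,2,4,5,6,7,8,9,10} 36  {2,3,4,5,6,7,8,9,10} 84
  if 0:h drops first: 120 orders
  if 1:k drops first: 210 orders
heap linearizations: 330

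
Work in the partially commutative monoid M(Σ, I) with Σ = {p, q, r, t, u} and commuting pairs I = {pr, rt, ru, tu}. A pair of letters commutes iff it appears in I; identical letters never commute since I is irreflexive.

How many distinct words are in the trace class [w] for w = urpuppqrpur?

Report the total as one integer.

piece 0:u — minimal
piece 1:r — minimal
piece 2:p rests on {0:u}
piece 3:u rests on {2:p}
piece 4:p rests on {3:u}
piece 5:p rests on {4:p}
piece 6:q rests on {1:r, 5:p}
piece 7:r rests on {6:q}
piece 8:p rests on {6:q}
piece 9:u rests on {8:p}
piece 10:r rests on {7:r}
minimal pieces: {0:u, 1:r}
ways to finish when only these pieces remain (= sum over removing one remaining piece with nothing left below it):
  1 left: {9}→1  {10}→1
  2 left: {7,10}→1  {8,9}→1  {9,10}→2
  3 left: {7,9,10}→3  {8,9,10}→3
  4 left: {7,8,9,10}→6
  5 left: {6,7,8,9,10}→6
  6 left: {1,6,7,8,9,10}→6  {5,6,7,8,9,10}→6
  7 left: {1,5,6,7,8,9,10}→12  {4,5,6,7,8,9,10}→6
  8 left: {1,4,5,6,7,8,9,10}→18  {3,4,5,6,7,8,9,10}→6
  9 left: {1,3,4,5,6,7,8,9,10}→24  {2,3,4,5,6,7,8,9,10}→6
  placing 0:u first → 30 extensions
  placing 1:r first → 6 extensions
total linear extensions = 36

36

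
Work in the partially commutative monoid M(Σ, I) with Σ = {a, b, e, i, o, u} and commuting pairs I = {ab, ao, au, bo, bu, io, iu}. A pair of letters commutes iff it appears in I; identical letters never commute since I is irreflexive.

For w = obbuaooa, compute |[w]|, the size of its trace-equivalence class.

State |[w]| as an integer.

420

piece 0:o — minimal
piece 1:b — minimal
piece 2:b rests on {1:b}
piece 3:u rests on {0:o}
piece 4:a — minimal
piece 5:o rests on {3:u}
piece 6:o rests on {5:o}
piece 7:a rests on {4:a}
minimal pieces: {0:o, 1:b, 4:a}
ways to finish when only these pieces remain (= sum over removing one remaining piece with nothing left below it):
  1 left: {2}→1  {6}→1  {7}→1
  2 left: {1,2}→1  {2,6}→2  {2,7}→2  {4,7}→1  {5,6}→1  {6,7}→2
  3 left: {1,2,6}→3  {1,2,7}→3  {2,4,7}→3  {2,5,6}→3  {2,6,7}→6  {3,5,6}→1  {4,6,7}→3  {5,6,7}→3
  4 left: {0,3,5,6}→1  {1,2,4,7}→6  {1,2,5,6}→6  {1,2,6,7}→12  {2,3,5,6}→4  {2,4,6,7}→12  {2,5,6,7}→12  {3,5,6,7}→4  {4,5,6,7}→6
  5 left: {0,2,3,5,6}→5  {0,3,5,6,7}→5  {1,2,3,5,6}→10  {1,2,4,6,7}→30  {1,2,5,6,7}→30  {2,3,5,6,7}→20  {2,4,5,6,7}→30  {3,4,5,6,7}→10
  6 left: {0,1,2,3,5,6}→15  {0,2,3,5,6,7}→30  {0,3,4,5,6,7}→15  {1,2,3,5,6,7}→60  {1,2,4,5,6,7}→90  {2,3,4,5,6,7}→60
  placing 0:o first → 210 extensions
  placing 1:b first → 105 extensions
  placing 4:a first → 105 extensions
total linear extensions = 420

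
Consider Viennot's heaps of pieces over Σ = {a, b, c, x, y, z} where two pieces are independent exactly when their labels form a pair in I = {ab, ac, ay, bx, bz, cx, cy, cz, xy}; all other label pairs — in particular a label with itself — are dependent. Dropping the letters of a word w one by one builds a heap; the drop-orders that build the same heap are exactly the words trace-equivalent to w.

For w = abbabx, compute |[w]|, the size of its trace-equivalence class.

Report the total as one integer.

0(a) covers ∅
1(b) covers ∅
2(b) covers 1:b
3(a) covers 0:a
4(b) covers 2:b
5(x) covers 3:a
floor of heap: 0:a, 1:b
completions by unplaced set U, small U first (add the entries for U minus each lowest piece of U):
  |U|=1: {4}:1  {5}:1
  |U|=2: {2,4}:1  {3,5}:1  {4,5}:2
  |U|=3: {0,3,5}:1  {1,2,4}:1  {2,4,5}:3  {3,4,5}:3
  |U|=4: {0,3,4,5}:4  {1,2,4,5}:4  {2,3,4,5}:6
  start at 0(a): 10
  start at 1(b): 10
sum over floor = 20

20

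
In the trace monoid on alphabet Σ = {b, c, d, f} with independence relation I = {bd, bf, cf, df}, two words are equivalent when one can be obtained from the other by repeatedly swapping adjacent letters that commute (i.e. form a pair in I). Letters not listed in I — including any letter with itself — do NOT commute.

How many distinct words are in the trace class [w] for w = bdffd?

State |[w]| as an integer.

30

#0=b has no predecessor
#1=d has no predecessor
#2=f has no predecessor
#3=f depends on [2:f]
#4=d depends on [1:d]
sources: [0:b, 1:d, 2:f]
N(rest) = Σ N(rest − s) over sources s of rest; N(one piece) = 1:
  size 1 → [0]=1  [3]=1  [4]=1
  size 2 → [0,3]=2  [0,4]=2  [1,4]=1  [2,3]=1  [3,4]=2
  size 3 → [0,1,4]=3  [0,2,3]=3  [0,3,4]=6  [1,3,4]=3  [2,3,4]=3
  first=0(b) contributes 6
  first=1(d) contributes 12
  first=2(f) contributes 12
|[w]| = 30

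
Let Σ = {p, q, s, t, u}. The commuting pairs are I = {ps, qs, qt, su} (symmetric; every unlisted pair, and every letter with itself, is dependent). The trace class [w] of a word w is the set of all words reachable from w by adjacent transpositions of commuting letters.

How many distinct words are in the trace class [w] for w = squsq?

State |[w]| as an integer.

10

drop 0:s onto floor
drop 1:q onto floor
drop 2:u onto {1:q}
drop 3:s onto {0:s}
drop 4:q onto {2:u}
ground layer = {0:s, 1:q}
drop-orders for the pieces not yet dropped (sum over which currently-grounded one goes next):
  1 to go: {3} 1  {4} 1
  2 to go: {0,3} 1  {2,4} 1  {3,4} 2
  3 to go: {0,3,4} 3  {1,2,4} 1  {2,3,4} 3
  if 0:s drops first: 4 orders
  if 1:q drops first: 6 orders
heap linearizations: 10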